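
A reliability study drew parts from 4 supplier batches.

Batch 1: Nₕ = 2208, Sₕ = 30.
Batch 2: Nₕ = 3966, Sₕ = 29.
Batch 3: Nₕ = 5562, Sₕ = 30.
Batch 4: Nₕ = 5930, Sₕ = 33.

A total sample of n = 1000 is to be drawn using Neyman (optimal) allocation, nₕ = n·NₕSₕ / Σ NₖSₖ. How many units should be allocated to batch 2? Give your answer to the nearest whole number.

1: NₕSₕ = 2208·30 = 66240
2: NₕSₕ = 3966·29 = 115014
3: NₕSₕ = 5562·30 = 166860
4: NₕSₕ = 5930·33 = 195690
Σ NₕSₕ = 543804.
n_2 = 1000·115014/543804 = 211.499... → 211.

211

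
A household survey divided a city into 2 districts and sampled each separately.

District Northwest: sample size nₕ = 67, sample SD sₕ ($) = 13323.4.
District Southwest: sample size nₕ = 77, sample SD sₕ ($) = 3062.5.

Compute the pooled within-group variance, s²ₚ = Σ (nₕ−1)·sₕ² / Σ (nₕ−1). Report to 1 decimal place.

Northwest: (67−1)·13323.4² = 66·177512987.56 = 11715857178.96
Southwest: (77−1)·3062.5² = 76·9378906.25 = 712796875
Numerator = 12428654053.96; denominator = Σ(nₕ−1) = 142.
s²ₚ = 12428654053.96/142 = 87525732.774... → 87525732.8.

87525732.8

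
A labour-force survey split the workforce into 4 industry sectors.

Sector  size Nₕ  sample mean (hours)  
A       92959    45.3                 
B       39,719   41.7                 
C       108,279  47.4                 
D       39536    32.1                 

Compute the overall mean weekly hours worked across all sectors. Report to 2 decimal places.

43.74

x̄_st = (Σ Nₕx̄ₕ) / (Σ Nₕ) = (92959·45.3 + 39719·41.7 + 108279·47.4 + 39536·32.1) / 280493
= 12268855.2 / 280493 = 43.7403... → 43.74.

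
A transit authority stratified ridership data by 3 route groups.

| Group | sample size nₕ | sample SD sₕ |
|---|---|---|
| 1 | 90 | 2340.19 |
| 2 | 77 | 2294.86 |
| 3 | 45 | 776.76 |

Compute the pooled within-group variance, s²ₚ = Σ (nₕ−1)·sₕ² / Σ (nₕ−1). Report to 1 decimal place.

Degrees of freedom: 89 + 76 + 44 = 209.
Σ(nₕ−1)sₕ² = 89·5476489.2361 + 76·5266382.4196 + 44·603356.0976 = 914200274.1969.
s²ₚ = 914200274.1969 / 209 = 4374163.991... → 4374164.0.

4374164.0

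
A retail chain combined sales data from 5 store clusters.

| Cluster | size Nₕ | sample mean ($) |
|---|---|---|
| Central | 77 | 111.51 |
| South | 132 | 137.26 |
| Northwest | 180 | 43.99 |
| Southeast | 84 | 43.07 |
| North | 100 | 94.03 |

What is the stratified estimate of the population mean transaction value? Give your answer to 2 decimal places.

N = 573; weights Wₕ = Nₕ/N = (0.1344, 0.2304, 0.3141, 0.1466, 0.1745).
x̄_st = Σ Wₕ·x̄ₕ = 0.1344·111.51 + 0.2304·137.26 + 0.3141·43.99 + 0.1466·43.07 + 0.1745·94.03 ≈ 83.1478...
→ 83.15.

83.15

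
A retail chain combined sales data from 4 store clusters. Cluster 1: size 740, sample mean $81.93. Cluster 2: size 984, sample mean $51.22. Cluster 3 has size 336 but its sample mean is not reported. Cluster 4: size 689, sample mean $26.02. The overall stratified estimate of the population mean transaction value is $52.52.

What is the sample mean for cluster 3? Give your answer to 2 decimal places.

45.90

Σ Nₕx̄ₕ = N·μ, so 336·x̄_3 = 2749·52.52 − (740·81.93 + 984·51.22 + 689·26.02).
= 144377.48 − 128956.46 = 15421.02.
x̄_3 = 15421.02 / 336 = 45.8959... → 45.90.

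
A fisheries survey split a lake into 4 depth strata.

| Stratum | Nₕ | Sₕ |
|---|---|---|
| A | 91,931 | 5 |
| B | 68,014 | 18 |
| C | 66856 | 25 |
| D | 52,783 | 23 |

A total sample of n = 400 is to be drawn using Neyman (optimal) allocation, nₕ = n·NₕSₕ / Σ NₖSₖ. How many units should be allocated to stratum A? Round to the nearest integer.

A: NₕSₕ = 91931·5 = 459655
B: NₕSₕ = 68014·18 = 1224252
C: NₕSₕ = 66856·25 = 1671400
D: NₕSₕ = 52783·23 = 1214009
Σ NₕSₕ = 4569316.
n_A = 400·459655/4569316 = 40.238... → 40.

40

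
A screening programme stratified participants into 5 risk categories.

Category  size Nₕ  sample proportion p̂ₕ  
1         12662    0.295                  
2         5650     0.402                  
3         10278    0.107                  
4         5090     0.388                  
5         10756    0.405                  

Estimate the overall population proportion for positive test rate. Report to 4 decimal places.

N = 12662 + 5650 + 10278 + 5090 + 10756 = 44436.
Overall proportion = Σ (Nₕ/N)·p̂ₕ.
Σ Nₕp̂ₕ = 3735.29 + 2271.3 + 1099.746 + 1974.92 + 4356.18 = 13437.436.
13437.436 / 44436 = 0.302400... → 0.3024.

0.3024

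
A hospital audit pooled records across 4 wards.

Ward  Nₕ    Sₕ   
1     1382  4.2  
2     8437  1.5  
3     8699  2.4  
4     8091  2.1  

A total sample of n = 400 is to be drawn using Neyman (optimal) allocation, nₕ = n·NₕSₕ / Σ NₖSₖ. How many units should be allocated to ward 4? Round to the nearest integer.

1: NₕSₕ = 1382·4.2 = 5804.4
2: NₕSₕ = 8437·1.5 = 12655.5
3: NₕSₕ = 8699·2.4 = 20877.6
4: NₕSₕ = 8091·2.1 = 16991.1
Σ NₕSₕ = 56328.6.
n_4 = 400·16991.1/56328.6 = 120.657... → 121.

121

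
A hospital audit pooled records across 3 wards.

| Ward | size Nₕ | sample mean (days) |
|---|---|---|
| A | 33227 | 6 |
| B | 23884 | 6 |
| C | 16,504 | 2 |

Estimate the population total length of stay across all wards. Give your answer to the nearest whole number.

Estimate total by summing Nₕ·x̄ₕ over strata.
33227·6 + 23884·6 + 16504·2 = 199362 + 143304 + 33008 = 375674.

375674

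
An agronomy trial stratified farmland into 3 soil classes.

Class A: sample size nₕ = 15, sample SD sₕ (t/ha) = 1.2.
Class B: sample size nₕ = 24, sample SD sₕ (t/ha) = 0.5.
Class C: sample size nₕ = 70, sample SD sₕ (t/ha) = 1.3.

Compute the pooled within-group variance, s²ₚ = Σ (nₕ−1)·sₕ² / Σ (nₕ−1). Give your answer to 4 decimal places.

A: (15−1)·1.2² = 14·1.44 = 20.16
B: (24−1)·0.5² = 23·0.25 = 5.75
C: (70−1)·1.3² = 69·1.69 = 116.61
Numerator = 142.52; denominator = Σ(nₕ−1) = 106.
s²ₚ = 142.52/106 = 1.344528... → 1.3445.

1.3445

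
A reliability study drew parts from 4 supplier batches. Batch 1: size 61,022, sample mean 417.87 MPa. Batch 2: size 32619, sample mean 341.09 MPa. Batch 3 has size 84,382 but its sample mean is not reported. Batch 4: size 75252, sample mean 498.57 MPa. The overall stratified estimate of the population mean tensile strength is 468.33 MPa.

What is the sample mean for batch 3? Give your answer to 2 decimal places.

Σ Nₕx̄ₕ = N·μ, so 84382·x̄_3 = 253275·468.33 − (61022·417.87 + 32619·341.09 + 75252·498.57).
= 118616280.75 − 74143667.49 = 44472613.26.
x̄_3 = 44472613.26 / 84382 = 527.0391... → 527.04.

527.04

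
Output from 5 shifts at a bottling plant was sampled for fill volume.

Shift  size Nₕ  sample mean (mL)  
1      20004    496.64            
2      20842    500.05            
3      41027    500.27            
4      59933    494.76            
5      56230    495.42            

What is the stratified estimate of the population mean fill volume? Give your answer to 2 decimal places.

x̄_st = (Σ Nₕx̄ₕ) / (Σ Nₕ) = (20004·496.64 + 20842·500.05 + 41027·500.27 + 59933·494.76 + 56230·495.42) / 198036
= 98391323.63 / 198036 = 496.8355... → 496.84.

496.84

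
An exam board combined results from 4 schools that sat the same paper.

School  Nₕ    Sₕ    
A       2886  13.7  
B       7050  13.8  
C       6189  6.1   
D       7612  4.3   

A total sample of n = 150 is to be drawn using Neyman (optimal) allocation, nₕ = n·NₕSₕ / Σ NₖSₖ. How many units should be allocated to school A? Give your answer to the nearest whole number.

29

Σ NₕSₕ = 2886·13.7 + 7050·13.8 + 6189·6.1 + 7612·4.3 = 207312.7.
Share for A: 39538.2/207312.7 = 0.19072.
n_A = 150 × 0.19072 = 28.608... → 29.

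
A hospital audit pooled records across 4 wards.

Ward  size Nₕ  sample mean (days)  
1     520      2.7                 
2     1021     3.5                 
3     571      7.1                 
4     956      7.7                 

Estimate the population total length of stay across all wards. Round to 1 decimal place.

Estimate total by summing Nₕ·x̄ₕ over strata.
520·2.7 + 1021·3.5 + 571·7.1 + 956·7.7 = 1404 + 3573.5 + 4054.1 + 7361.2 = 16392.8.

16392.8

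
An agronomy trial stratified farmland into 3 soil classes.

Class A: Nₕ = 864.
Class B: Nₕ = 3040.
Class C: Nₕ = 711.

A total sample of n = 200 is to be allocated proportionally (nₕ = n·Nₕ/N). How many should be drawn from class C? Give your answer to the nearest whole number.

31

Share of class C = 711/4615 = 0.15406.
Allocate 200 × 0.15406 = 30.813... → 31.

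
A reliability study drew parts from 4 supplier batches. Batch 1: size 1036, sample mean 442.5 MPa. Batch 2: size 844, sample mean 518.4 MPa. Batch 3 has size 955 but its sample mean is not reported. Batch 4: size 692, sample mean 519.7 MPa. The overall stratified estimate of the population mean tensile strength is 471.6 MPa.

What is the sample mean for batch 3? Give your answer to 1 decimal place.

427.0

N = 1036 + 844 + 955 + 692 = 3527.
Overall total = μ·N = 471.6·3527 = 1663333.2.
Subtract the known strata: 1036·442.5 + 844·518.4 + 692·519.7 = 1255592.
Remaining total for batch 3: 1663333.2 − 1255592 = 407741.2.
Divide by its size: 407741.2 / 955 = 426.954... → 427.0.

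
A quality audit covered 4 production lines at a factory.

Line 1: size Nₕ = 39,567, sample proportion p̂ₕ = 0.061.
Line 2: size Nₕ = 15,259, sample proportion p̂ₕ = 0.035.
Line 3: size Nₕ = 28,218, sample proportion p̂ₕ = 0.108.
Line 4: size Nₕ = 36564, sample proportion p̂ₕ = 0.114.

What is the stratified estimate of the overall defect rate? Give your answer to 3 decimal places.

0.085

N = 39567 + 15259 + 28218 + 36564 = 119608.
Overall proportion = Σ (Nₕ/N)·p̂ₕ.
Σ Nₕp̂ₕ = 2413.587 + 534.065 + 3047.544 + 4168.296 = 10163.492.
10163.492 / 119608 = 0.08497... → 0.085.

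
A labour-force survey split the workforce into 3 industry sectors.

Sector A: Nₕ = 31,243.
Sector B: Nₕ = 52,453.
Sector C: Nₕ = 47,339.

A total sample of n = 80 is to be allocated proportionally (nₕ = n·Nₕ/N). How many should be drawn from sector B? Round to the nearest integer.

N = 31243 + 52453 + 47339 = 131035.
n_B = 80·52453/131035 = 32.024... → 32.

32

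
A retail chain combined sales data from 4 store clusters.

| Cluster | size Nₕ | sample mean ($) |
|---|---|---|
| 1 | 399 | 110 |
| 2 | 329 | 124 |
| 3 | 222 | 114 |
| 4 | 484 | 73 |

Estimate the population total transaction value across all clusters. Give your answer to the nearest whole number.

145326

1: 399·110 = 43890
2: 329·124 = 40796
3: 222·114 = 25308
4: 484·73 = 35332
τ̂ = Σ Nₕx̄ₕ = 145326.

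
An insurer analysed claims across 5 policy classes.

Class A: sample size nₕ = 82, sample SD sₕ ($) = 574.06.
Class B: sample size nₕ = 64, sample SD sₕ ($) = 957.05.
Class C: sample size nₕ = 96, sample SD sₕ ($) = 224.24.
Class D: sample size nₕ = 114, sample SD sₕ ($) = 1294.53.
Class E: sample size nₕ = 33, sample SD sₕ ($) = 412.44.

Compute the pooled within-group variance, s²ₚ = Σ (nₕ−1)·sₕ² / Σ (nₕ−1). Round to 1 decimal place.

Degrees of freedom: 81 + 63 + 95 + 113 + 32 = 384.
Σ(nₕ−1)sₕ² = 81·329544.8836 + 63·915944.7025 + 95·50283.5776 + 113·1675807.9209 + 32·170106.7536 = 283984302.878.
s²ₚ = 283984302.878 / 384 = 739542.455... → 739542.5.

739542.5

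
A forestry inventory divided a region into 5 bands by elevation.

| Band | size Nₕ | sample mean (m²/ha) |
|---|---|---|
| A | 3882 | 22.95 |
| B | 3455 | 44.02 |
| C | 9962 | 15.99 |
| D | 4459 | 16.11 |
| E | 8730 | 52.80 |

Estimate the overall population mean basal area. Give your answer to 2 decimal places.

N = 30488; weights Wₕ = Nₕ/N = (0.1273, 0.1133, 0.3268, 0.1463, 0.2863).
x̄_st = Σ Wₕ·x̄ₕ = 0.1273·22.95 + 0.1133·44.02 + 0.3268·15.99 + 0.1463·16.11 + 0.2863·52.80 ≈ 30.6105...
→ 30.61.

30.61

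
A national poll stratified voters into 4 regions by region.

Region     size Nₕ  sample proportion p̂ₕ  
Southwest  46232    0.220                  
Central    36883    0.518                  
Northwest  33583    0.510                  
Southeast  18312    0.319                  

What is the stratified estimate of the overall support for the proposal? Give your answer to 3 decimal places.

N = 46232 + 36883 + 33583 + 18312 = 135010.
Overall proportion = Σ (Nₕ/N)·p̂ₕ.
Σ Nₕp̂ₕ = 10171.04 + 19105.394 + 17127.33 + 5841.528 = 52245.292.
52245.292 / 135010 = 0.38697... → 0.387.

0.387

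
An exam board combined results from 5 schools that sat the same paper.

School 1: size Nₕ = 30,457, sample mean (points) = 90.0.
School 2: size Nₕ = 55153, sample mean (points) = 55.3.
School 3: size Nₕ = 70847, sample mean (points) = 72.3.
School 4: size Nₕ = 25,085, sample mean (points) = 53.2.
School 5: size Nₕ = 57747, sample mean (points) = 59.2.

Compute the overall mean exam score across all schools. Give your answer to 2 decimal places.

65.47

N = 239289; weights Wₕ = Nₕ/N = (0.1273, 0.2305, 0.2961, 0.1048, 0.2413).
x̄_st = Σ Wₕ·x̄ₕ = 0.1273·90.0 + 0.2305·55.3 + 0.2961·72.3 + 0.1048·53.2 + 0.2413·59.2 ≈ 65.4709...
→ 65.47.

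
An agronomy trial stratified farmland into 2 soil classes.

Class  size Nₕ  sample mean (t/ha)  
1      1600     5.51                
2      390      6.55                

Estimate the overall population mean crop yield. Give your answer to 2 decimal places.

N = 1990; weights Wₕ = Nₕ/N = (0.8040, 0.1960).
x̄_st = Σ Wₕ·x̄ₕ = 0.8040·5.51 + 0.1960·6.55 ≈ 5.7138...
→ 5.71.

5.71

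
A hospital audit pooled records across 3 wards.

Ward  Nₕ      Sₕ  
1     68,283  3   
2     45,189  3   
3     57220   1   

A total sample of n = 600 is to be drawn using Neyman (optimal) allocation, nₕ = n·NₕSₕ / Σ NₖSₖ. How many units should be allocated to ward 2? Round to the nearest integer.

Σ NₕSₕ = 68283·3 + 45189·3 + 57220·1 = 397636.
Share for 2: 135567/397636 = 0.34093.
n_2 = 600 × 0.34093 = 204.559... → 205.

205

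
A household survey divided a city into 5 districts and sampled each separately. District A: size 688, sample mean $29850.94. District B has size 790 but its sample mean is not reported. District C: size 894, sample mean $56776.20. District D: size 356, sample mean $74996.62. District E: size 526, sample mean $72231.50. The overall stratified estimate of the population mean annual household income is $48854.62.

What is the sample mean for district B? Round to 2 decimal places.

29094.93

Σ Nₕx̄ₕ = N·μ, so 790·x̄_B = 3254·48854.62 − (688·29850.94 + 894·56776.20 + 356·74996.62 + 526·72231.50).
= 158972933.48 − 135987935.24 = 22984998.24.
x̄_B = 22984998.24 / 790 = 29094.9345... → 29094.93.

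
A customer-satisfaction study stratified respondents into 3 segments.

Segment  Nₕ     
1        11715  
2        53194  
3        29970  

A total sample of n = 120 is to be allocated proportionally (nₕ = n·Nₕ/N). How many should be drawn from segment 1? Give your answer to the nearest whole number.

N = 11715 + 53194 + 29970 = 94879.
n_1 = 120·11715/94879 = 14.817... → 15.

15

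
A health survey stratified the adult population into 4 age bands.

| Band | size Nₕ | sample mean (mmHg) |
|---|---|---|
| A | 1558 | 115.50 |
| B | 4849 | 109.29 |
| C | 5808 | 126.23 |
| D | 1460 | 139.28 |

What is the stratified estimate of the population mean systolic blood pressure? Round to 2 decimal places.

N = 1558 + 4849 + 5808 + 1460 = 13675.
Overall mean = Σ (Nₕ/N)·x̄ₕ — weight by population share, not a simple average.
Σ Nₕx̄ₕ = 1558·115.50 + 4849·109.29 + 5808·126.23 + 1460·139.28 = 179949 + 529947.21 + 733143.84 + 203348.8 = 1646388.85.
Divide by N: 1646388.85 / 13675 = 120.3941... → 120.39.

120.39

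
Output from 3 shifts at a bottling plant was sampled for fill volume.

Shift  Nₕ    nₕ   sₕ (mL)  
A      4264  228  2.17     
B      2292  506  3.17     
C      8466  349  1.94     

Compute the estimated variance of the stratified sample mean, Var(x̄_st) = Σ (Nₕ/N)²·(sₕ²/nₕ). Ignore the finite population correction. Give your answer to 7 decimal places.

0.0055515

N = 15022. Term for each stratum: Wₕ²sₕ²/nₕ.
Var(x̄_st) = 0.0016640390 + 0.0004623190 + 0.0034251457 = 0.0055515036 → 0.0055515.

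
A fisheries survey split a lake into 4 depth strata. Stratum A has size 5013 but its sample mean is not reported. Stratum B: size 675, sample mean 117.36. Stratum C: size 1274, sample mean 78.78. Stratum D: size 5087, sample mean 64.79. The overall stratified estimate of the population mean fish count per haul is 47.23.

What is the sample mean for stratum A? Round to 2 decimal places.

11.95

N = 5013 + 675 + 1274 + 5087 = 12049.
Overall total = μ·N = 47.23·12049 = 569074.27.
Subtract the known strata: 675·117.36 + 1274·78.78 + 5087·64.79 = 509170.45.
Remaining total for stratum A: 569074.27 − 509170.45 = 59903.82.
Divide by its size: 59903.82 / 5013 = 11.9497... → 11.95.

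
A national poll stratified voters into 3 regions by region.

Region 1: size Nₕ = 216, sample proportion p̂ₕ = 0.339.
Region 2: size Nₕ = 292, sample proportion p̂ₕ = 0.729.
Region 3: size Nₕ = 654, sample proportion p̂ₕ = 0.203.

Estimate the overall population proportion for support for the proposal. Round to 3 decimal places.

0.360

Wₕ = Nₕ/N with N = 1162: 0.1859, 0.2513, 0.5628.
p̂_st = 0.1859·0.339 + 0.2513·0.729 + 0.5628·0.203 ≈ 0.36046... → 0.360.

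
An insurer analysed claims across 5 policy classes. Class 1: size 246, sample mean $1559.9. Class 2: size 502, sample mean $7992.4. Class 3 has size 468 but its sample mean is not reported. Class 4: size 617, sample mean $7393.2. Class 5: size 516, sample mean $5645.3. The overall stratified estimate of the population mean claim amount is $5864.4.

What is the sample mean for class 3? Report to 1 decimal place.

Σ Nₕx̄ₕ = N·μ, so 468·x̄_3 = 2349·5864.4 − (246·1559.9 + 502·7992.4 + 617·7393.2 + 516·5645.3).
= 13775475.6 − 11870499.4 = 1904976.2.
x̄_3 = 1904976.2 / 468 = 4070.462... → 4070.5.

4070.5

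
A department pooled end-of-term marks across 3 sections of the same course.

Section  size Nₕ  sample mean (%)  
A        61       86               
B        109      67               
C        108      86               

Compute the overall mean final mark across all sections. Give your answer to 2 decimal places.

N = 61 + 109 + 108 = 278.
The stratified mean weights each stratum mean by its population share Nₕ/N.
Σ Nₕx̄ₕ = 61·86 + 109·67 + 108·86 = 5246 + 7303 + 9288 = 21837.
Divide by N: 21837 / 278 = 78.5504... → 78.55.

78.55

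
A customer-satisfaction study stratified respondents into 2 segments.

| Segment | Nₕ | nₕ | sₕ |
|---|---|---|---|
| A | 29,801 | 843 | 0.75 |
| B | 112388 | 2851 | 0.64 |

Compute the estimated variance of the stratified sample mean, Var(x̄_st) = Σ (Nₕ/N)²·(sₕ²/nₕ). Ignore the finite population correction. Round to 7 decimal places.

N = 142189; Wₕ = Nₕ/N.
segment A: (29801/142189)²·0.75²/843 = 0.0000293106
segment B: (112388/142189)²·0.64²/2851 = 0.0000897575
Sum = 0.0001190681 → 0.0001191.

0.0001191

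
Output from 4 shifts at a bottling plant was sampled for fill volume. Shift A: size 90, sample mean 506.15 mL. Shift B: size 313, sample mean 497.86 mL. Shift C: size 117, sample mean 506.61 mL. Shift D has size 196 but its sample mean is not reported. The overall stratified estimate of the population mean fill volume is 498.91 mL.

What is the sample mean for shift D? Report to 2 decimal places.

Σ Nₕx̄ₕ = N·μ, so 196·x̄_D = 716·498.91 − (90·506.15 + 313·497.86 + 117·506.61).
= 357219.56 − 260657.05 = 96562.51.
x̄_D = 96562.51 / 196 = 492.6659... → 492.67.

492.67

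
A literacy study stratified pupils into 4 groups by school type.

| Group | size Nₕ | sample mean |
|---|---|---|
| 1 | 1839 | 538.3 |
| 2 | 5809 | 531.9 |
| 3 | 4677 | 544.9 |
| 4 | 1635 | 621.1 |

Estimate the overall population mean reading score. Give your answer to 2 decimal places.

x̄_st = (Σ Nₕx̄ₕ) / (Σ Nₕ) = (1839·538.3 + 5809·531.9 + 4677·544.9 + 1635·621.1) / 13960
= 7643736.6 / 13960 = 547.5456... → 547.55.

547.55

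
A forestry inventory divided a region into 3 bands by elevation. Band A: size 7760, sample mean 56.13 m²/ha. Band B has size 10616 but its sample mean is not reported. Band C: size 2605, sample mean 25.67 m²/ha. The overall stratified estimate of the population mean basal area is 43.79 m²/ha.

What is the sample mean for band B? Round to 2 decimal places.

39.22

N = 7760 + 10616 + 2605 = 20981.
Overall total = μ·N = 43.79·20981 = 918757.99.
Subtract the known strata: 7760·56.13 + 2605·25.67 = 502439.15.
Remaining total for band B: 918757.99 − 502439.15 = 416318.84.
Divide by its size: 416318.84 / 10616 = 39.2162... → 39.22.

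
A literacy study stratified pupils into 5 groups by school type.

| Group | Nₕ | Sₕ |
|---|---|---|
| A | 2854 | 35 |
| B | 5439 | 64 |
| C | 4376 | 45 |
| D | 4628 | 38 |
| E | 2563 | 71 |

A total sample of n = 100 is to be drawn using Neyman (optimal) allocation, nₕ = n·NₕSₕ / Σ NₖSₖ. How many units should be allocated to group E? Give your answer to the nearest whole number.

Σ NₕSₕ = 2854·35 + 5439·64 + 4376·45 + 4628·38 + 2563·71 = 1002743.
Share for E: 181973/1002743 = 0.18148.
n_E = 100 × 0.18148 = 18.148... → 18.

18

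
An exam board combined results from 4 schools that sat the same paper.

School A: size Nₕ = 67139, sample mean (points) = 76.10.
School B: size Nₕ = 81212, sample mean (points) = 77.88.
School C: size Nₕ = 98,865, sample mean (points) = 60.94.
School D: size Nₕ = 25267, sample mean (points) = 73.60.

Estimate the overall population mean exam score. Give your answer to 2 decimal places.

70.90

x̄_st = (Σ Nₕx̄ₕ) / (Σ Nₕ) = (67139·76.10 + 81212·77.88 + 98865·60.94 + 25267·73.60) / 272483
= 19318552.76 / 272483 = 70.8982... → 70.90.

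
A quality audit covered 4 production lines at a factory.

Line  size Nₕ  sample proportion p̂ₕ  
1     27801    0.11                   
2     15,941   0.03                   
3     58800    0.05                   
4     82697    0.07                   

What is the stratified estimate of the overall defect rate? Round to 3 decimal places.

N = 27801 + 15941 + 58800 + 82697 = 185239.
Overall proportion = Σ (Nₕ/N)·p̂ₕ.
Σ Nₕp̂ₕ = 3058.11 + 478.23 + 2940 + 5788.79 = 12265.13.
12265.13 / 185239 = 0.06621... → 0.066.

0.066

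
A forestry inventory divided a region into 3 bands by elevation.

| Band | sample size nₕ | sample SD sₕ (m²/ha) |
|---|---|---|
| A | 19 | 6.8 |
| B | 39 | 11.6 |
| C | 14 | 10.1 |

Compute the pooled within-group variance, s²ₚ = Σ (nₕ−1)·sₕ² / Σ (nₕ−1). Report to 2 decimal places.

A: (19−1)·6.8² = 18·46.24 = 832.32
B: (39−1)·11.6² = 38·134.56 = 5113.28
C: (14−1)·10.1² = 13·102.01 = 1326.13
Numerator = 7271.73; denominator = Σ(nₕ−1) = 69.
s²ₚ = 7271.73/69 = 105.3874... → 105.39.

105.39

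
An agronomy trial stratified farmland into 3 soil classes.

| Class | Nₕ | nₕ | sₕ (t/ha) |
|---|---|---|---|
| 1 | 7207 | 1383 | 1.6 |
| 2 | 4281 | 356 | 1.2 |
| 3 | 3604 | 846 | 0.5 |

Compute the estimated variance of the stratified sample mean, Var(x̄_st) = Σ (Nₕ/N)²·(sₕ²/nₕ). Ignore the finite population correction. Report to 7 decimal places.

N = 15092; Wₕ = Nₕ/N.
class 1: (7207/15092)²·1.6²/1383 = 0.0004221174
class 2: (4281/15092)²·1.2²/356 = 0.0003254688
class 3: (3604/15092)²·0.5²/846 = 0.0000168518
Sum = 0.0007644380 → 0.0007644.

0.0007644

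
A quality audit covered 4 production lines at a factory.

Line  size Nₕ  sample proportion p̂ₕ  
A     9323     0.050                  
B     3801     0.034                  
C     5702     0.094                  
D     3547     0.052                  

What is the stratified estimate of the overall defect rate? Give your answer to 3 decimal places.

N = 9323 + 3801 + 5702 + 3547 = 22373.
Overall proportion = Σ (Nₕ/N)·p̂ₕ.
Σ Nₕp̂ₕ = 466.15 + 129.234 + 535.988 + 184.444 = 1315.816.
1315.816 / 22373 = 0.05881... → 0.059.

0.059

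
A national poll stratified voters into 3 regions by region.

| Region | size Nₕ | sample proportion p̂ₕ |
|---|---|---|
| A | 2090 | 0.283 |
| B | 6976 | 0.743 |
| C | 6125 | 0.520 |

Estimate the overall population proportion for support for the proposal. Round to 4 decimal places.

0.5898

Wₕ = Nₕ/N with N = 15191: 0.1376, 0.4592, 0.4032.
p̂_st = 0.1376·0.283 + 0.4592·0.743 + 0.4032·0.520 ≈ 0.589799... → 0.5898.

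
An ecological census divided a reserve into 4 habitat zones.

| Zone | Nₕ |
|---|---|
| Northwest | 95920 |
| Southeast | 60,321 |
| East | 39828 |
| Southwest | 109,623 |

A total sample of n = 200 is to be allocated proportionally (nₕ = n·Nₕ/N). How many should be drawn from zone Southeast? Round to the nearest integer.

N = 95920 + 60321 + 39828 + 109623 = 305692.
n_Southeast = 200·60321/305692 = 39.465... → 39.

39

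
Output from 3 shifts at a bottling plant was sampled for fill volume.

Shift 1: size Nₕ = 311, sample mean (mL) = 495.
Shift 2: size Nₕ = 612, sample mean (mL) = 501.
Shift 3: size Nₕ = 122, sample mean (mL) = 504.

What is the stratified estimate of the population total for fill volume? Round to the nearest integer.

1: 311·495 = 153945
2: 612·501 = 306612
3: 122·504 = 61488
τ̂ = Σ Nₕx̄ₕ = 522045.

522045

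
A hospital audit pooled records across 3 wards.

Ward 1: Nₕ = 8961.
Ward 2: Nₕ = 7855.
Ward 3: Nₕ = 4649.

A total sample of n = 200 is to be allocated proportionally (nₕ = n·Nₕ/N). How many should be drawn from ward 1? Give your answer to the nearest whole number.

83

Share of ward 1 = 8961/21465 = 0.41747.
Allocate 200 × 0.41747 = 83.494... → 83.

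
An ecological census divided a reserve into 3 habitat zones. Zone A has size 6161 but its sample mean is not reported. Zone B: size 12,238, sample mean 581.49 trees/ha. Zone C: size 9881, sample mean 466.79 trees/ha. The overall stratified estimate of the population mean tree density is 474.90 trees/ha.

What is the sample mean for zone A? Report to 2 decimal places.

276.18

Σ Nₕx̄ₕ = N·μ, so 6161·x̄_A = 28280·474.90 − (12238·581.49 + 9881·466.79).
= 13430172 − 11728626.61 = 1701545.39.
x̄_A = 1701545.39 / 6161 = 276.1801... → 276.18.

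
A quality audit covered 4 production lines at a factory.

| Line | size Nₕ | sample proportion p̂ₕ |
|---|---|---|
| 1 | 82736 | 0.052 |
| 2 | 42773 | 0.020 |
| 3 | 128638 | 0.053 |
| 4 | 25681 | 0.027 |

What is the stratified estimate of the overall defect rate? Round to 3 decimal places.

0.045

N = 82736 + 42773 + 128638 + 25681 = 279828.
Overall proportion = Σ (Nₕ/N)·p̂ₕ.
Σ Nₕp̂ₕ = 4302.272 + 855.46 + 6817.814 + 693.387 = 12668.933.
12668.933 / 279828 = 0.04527... → 0.045.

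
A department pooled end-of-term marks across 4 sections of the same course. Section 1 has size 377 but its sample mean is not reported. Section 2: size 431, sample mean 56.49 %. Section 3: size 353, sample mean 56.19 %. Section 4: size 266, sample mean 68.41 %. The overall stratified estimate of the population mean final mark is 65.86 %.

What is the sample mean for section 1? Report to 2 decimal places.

N = 377 + 431 + 353 + 266 = 1427.
Overall total = μ·N = 65.86·1427 = 93982.22.
Subtract the known strata: 431·56.49 + 353·56.19 + 266·68.41 = 62379.32.
Remaining total for section 1: 93982.22 − 62379.32 = 31602.9.
Divide by its size: 31602.9 / 377 = 83.8273... → 83.83.

83.83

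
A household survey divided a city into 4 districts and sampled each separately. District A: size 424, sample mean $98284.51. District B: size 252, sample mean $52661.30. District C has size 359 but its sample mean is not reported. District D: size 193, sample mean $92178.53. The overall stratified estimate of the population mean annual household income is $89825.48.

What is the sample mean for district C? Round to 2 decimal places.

N = 424 + 252 + 359 + 193 = 1228.
Overall total = μ·N = 89825.48·1228 = 110305689.44.
Subtract the known strata: 424·98284.51 + 252·52661.30 + 193·92178.53 = 72733736.13.
Remaining total for district C: 110305689.44 − 72733736.13 = 37571953.31.
Divide by its size: 37571953.31 / 359 = 104657.2516... → 104657.25.

104657.25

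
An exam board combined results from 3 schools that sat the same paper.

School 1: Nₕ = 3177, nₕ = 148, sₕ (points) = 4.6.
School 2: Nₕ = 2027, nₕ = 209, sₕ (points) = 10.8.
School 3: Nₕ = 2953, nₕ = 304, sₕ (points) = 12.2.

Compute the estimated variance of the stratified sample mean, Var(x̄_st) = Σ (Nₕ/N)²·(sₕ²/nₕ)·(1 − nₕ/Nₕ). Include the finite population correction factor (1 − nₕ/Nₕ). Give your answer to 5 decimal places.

0.10915

N = 8157; Wₕ = Nₕ/N.
school 1: (3177/8157)²·4.6²/148·(1 − 148/3177) = 0.02067805
school 2: (2027/8157)²·10.8²/209·(1 − 209/2027) = 0.03090921
school 3: (2953/8157)²·12.2²/304·(1 − 304/2953) = 0.05756130
Sum = 0.10914855 → 0.10915.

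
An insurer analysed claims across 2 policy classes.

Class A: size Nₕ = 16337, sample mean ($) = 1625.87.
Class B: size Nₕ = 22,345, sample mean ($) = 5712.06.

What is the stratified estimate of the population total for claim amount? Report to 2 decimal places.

Estimate total by summing Nₕ·x̄ₕ over strata.
16337·1625.87 + 22345·5712.06 = 26561838.19 + 127635980.7 = 154197818.89.

154197818.89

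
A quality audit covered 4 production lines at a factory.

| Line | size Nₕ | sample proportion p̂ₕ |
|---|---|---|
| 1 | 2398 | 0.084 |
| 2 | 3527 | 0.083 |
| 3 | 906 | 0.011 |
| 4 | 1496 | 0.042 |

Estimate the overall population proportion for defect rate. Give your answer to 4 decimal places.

0.0681

Wₕ = Nₕ/N with N = 8327: 0.2880, 0.4236, 0.1088, 0.1797.
p̂_st = 0.2880·0.084 + 0.4236·0.083 + 0.1088·0.011 + 0.1797·0.042 ≈ 0.068088... → 0.0681.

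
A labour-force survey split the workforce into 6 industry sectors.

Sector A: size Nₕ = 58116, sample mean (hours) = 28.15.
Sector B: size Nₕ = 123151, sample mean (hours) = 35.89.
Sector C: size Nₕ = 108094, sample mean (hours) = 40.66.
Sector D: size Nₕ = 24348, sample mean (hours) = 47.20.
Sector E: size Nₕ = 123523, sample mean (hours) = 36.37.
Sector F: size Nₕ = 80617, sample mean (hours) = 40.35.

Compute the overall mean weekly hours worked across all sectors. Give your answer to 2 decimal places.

N = 517849; weights Wₕ = Nₕ/N = (0.1122, 0.2378, 0.2087, 0.0470, 0.2385, 0.1557).
x̄_st = Σ Wₕ·x̄ₕ = 0.1122·28.15 + 0.2378·35.89 + 0.2087·40.66 + 0.0470·47.20 + 0.2385·36.37 + 0.1557·40.35 ≈ 37.3576...
→ 37.36.

37.36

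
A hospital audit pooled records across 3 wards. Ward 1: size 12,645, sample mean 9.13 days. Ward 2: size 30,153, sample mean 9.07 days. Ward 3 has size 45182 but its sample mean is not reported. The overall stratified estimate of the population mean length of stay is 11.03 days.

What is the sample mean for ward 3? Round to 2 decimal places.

Σ Nₕx̄ₕ = N·μ, so 45182·x̄_3 = 87980·11.03 − (12645·9.13 + 30153·9.07).
= 970419.4 − 388936.56 = 581482.84.
x̄_3 = 581482.84 / 45182 = 12.8698... → 12.87.

12.87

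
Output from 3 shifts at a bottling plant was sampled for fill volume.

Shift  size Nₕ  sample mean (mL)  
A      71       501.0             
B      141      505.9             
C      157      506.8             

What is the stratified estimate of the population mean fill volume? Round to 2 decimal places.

505.34

x̄_st = (Σ Nₕx̄ₕ) / (Σ Nₕ) = (71·501.0 + 141·505.9 + 157·506.8) / 369
= 186470.5 / 369 = 505.3401... → 505.34.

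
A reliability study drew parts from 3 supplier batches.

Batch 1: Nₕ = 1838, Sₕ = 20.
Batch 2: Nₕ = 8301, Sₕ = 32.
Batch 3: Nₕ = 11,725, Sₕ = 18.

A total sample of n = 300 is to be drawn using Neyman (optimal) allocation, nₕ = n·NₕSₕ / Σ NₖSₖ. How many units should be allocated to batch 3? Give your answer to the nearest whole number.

1: NₕSₕ = 1838·20 = 36760
2: NₕSₕ = 8301·32 = 265632
3: NₕSₕ = 11725·18 = 211050
Σ NₕSₕ = 513442.
n_3 = 300·211050/513442 = 123.315... → 123.

123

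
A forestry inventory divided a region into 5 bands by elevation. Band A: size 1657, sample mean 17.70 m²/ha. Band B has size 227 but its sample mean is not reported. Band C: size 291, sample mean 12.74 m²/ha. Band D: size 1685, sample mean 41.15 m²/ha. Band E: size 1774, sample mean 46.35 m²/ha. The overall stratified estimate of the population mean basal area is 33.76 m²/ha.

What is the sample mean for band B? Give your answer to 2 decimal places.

Σ Nₕx̄ₕ = N·μ, so 227·x̄_B = 5634·33.76 − (1657·17.70 + 291·12.74 + 1685·41.15 + 1774·46.35).
= 190203.84 − 184598.89 = 5604.95.
x̄_B = 5604.95 / 227 = 24.6914... → 24.69.

24.69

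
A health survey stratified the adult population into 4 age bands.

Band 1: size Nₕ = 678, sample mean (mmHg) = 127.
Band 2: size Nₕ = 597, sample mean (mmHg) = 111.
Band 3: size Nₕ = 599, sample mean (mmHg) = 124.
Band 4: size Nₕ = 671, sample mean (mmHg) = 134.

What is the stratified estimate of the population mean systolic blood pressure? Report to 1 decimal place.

124.4

N = 678 + 597 + 599 + 671 = 2545.
Overall mean = Σ (Nₕ/N)·x̄ₕ — weight by population share, not a simple average.
Σ Nₕx̄ₕ = 678·127 + 597·111 + 599·124 + 671·134 = 86106 + 66267 + 74276 + 89914 = 316563.
Divide by N: 316563 / 2545 = 124.386... → 124.4.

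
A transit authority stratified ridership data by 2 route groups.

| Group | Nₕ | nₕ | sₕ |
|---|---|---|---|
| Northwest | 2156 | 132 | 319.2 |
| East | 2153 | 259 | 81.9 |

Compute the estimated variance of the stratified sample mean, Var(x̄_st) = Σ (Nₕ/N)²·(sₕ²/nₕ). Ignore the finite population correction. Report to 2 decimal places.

N = 4309; Wₕ = Nₕ/N.
group Northwest: (2156/4309)²·319.2²/132 = 193.23970
group East: (2153/4309)²·81.9²/259 = 6.46551
Sum = 199.70522 → 199.71.

199.71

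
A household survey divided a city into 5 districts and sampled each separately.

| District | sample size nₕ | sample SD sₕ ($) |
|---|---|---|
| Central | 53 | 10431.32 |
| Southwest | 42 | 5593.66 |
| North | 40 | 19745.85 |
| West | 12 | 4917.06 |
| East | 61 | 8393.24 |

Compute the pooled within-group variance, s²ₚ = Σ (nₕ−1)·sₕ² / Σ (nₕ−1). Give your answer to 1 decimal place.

Central: (53−1)·10431.32² = 52·108812436.9424 = 5658246721.0048
Southwest: (42−1)·5593.66² = 41·31289032.1956 = 1282850320.0196
North: (40−1)·19745.85² = 39·389898592.2225 = 15206045096.6775
West: (12−1)·4917.06² = 11·24177479.0436 = 265952269.4796
East: (61−1)·8393.24² = 60·70446477.6976 = 4226788661.856
Numerator = 26639883069.0375; denominator = Σ(nₕ−1) = 203.
s²ₚ = 26639883069.0375/203 = 131230951.079... → 131230951.1.

131230951.1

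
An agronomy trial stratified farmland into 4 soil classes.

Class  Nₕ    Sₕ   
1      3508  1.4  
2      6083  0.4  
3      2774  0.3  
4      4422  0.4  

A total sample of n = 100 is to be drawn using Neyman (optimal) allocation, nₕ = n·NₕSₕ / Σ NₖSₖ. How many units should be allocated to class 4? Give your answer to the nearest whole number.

1: NₕSₕ = 3508·1.4 = 4911.2
2: NₕSₕ = 6083·0.4 = 2433.2
3: NₕSₕ = 2774·0.3 = 832.2
4: NₕSₕ = 4422·0.4 = 1768.8
Σ NₕSₕ = 9945.4.
n_4 = 100·1768.8/9945.4 = 17.785... → 18.

18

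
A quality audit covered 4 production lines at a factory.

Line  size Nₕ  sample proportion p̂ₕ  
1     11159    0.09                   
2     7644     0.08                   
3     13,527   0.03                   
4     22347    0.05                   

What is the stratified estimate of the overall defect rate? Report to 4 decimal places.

0.0574

N = 11159 + 7644 + 13527 + 22347 = 54677.
Overall proportion = Σ (Nₕ/N)·p̂ₕ.
Σ Nₕp̂ₕ = 1004.31 + 611.52 + 405.81 + 1117.35 = 3138.99.
3138.99 / 54677 = 0.057410... → 0.0574.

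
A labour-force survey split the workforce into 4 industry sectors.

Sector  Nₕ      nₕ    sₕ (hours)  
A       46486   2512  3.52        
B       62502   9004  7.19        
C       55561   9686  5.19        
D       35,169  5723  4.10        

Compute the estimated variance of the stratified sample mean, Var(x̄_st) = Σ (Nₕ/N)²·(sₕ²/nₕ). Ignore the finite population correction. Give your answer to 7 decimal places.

N = 199718. Term for each stratum: Wₕ²sₕ²/nₕ.
Var(x̄_st) = 0.0002672241 + 0.0005623099 + 0.0002152266 + 0.0000910814 = 0.0011358420 → 0.0011358.

0.0011358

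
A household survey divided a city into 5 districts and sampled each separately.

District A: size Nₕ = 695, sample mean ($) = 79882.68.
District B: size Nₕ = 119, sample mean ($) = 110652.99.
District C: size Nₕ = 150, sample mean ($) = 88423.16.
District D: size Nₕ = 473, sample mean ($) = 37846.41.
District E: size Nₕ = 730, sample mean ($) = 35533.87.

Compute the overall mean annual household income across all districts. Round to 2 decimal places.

N = 695 + 119 + 150 + 473 + 730 = 2167.
Overall mean = Σ (Nₕ/N)·x̄ₕ — weight by population share, not a simple average.
Σ Nₕx̄ₕ = 695·79882.68 + 119·110652.99 + 150·88423.16 + 473·37846.41 + 730·35533.87 = 55518462.6 + 13167705.81 + 13263474 + 17901351.93 + 25939725.1 = 125790719.44.
Divide by N: 125790719.44 / 2167 = 58048.3246... → 58048.32.

58048.32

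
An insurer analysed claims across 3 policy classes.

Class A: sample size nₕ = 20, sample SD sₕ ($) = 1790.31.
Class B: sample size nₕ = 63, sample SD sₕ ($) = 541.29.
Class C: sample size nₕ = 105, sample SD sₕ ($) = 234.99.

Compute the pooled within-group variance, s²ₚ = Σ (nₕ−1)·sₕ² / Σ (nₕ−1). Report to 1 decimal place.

Degrees of freedom: 19 + 62 + 104 = 185.
Σ(nₕ−1)sₕ² = 19·3205209.8961 + 62·292994.8641 + 104·55220.3001 = 84807580.8105.
s²ₚ = 84807580.8105 / 185 = 458419.356... → 458419.4.

458419.4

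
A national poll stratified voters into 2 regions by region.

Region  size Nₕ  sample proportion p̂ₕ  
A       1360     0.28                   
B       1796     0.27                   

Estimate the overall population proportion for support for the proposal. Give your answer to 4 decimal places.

Wₕ = Nₕ/N with N = 3156: 0.4309, 0.5691.
p̂_st = 0.4309·0.28 + 0.5691·0.27 ≈ 0.274309... → 0.2743.

0.2743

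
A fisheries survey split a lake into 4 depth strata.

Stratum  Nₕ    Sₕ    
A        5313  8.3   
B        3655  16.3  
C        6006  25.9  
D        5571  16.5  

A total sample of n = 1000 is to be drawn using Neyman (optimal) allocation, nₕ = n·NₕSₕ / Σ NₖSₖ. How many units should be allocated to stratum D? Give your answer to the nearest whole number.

262

A: NₕSₕ = 5313·8.3 = 44097.9
B: NₕSₕ = 3655·16.3 = 59576.5
C: NₕSₕ = 6006·25.9 = 155555.4
D: NₕSₕ = 5571·16.5 = 91921.5
Σ NₕSₕ = 351151.3.
n_D = 1000·91921.5/351151.3 = 261.772... → 262.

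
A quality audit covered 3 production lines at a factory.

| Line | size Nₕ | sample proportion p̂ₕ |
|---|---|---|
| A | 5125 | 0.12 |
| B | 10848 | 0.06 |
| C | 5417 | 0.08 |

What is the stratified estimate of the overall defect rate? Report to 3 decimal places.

N = 5125 + 10848 + 5417 = 21390.
Overall proportion = Σ (Nₕ/N)·p̂ₕ.
Σ Nₕp̂ₕ = 615 + 650.88 + 433.36 = 1699.24.
1699.24 / 21390 = 0.07944... → 0.079.

0.079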